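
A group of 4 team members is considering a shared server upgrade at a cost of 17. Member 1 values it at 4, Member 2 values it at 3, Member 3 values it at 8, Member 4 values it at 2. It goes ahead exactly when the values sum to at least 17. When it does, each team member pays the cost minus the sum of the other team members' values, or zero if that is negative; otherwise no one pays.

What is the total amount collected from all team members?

Total value 17 ≥ cost 17, so it is built.
Member 1: others sum to 13; max(0, 17 - 13) = 4.
Member 2: others sum to 14; max(0, 17 - 14) = 3.
Member 3: others sum to 9; max(0, 17 - 9) = 8.
Member 4: others sum to 15; max(0, 17 - 15) = 2.
Total collected = 4 + 3 + 8 + 2 = 17.

17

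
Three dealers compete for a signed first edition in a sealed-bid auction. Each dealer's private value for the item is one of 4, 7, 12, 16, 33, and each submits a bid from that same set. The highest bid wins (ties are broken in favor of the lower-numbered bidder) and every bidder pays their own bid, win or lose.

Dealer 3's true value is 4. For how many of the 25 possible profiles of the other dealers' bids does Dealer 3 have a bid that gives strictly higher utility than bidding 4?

1

Others bid (4, 4): truth gives -4; bid 7 gives -3 > -4. Violating.
Others bid (4, 7): truth gives -4; no alternative beats it.
Others bid (4, 12): truth gives -4; no alternative beats it.
(Checking all 25 profiles: 1 has a profitable deviation, 24 do not.)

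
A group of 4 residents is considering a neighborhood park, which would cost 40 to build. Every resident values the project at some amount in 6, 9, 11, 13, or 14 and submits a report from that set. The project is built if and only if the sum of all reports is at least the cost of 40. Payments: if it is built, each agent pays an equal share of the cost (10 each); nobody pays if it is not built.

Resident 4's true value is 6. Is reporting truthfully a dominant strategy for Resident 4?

Check each profile of the others' reports and compare truth against every alternative report.
Others report (6, 11, 14): truth gives 0, best alternative gives -4.
Others report (6, 13, 13): truth gives 0, best alternative gives -4.
Others report (6, 13, 14): truth gives 0, best alternative gives -4.
Others report (6, 14, 11): truth gives 0, best alternative gives -4.
Others report (6, 14, 13): truth gives 0, best alternative gives -4.
Others report (9, 9, 13): truth gives 0, best alternative gives -4.
(Remaining 119 profiles checked similarly; truth is weakly best in each.)
In every case the truthful report is at least as good as any alternative, so it is a dominant strategy.

Yes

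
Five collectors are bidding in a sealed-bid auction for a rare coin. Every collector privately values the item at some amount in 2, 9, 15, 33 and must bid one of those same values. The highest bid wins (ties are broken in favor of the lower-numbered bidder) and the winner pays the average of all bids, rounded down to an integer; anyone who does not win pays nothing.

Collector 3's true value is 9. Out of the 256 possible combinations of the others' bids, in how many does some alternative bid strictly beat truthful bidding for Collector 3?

19

Others bid (2, 2, 2, 15): truth gives 0; bid 15 gives 2 > 0. Violating.
Others bid (2, 2, 9, 15): truth gives 0; bid 15 gives 1 > 0. Violating.
Others bid (2, 2, 15, 2): truth gives 0; bid 15 gives 2 > 0. Violating.
Others bid (2, 2, 15, 9): truth gives 0; bid 15 gives 1 > 0. Violating.
Others bid (2, 2, 2, 2): truth gives 6; no alternative beats it.
Others bid (2, 2, 2, 9): truth gives 5; no alternative beats it.
(Checking all 256 profiles: 19 have a profitable deviation, 237 do not.)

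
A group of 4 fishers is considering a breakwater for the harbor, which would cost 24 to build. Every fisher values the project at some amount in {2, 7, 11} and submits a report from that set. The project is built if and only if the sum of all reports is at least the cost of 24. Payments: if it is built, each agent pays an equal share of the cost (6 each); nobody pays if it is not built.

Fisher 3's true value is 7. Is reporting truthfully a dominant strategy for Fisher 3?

No

Consider the case where Fisher 1 reports 2, Fisher 2 reports 2 and Fisher 4 reports 11.
Truthful report 7: project not built, utility 0.
Report 11 instead: project built, pays 6, utility 7 - 6 = 1.
Since 1 > 0, reporting 11 is strictly better here, so truthful reporting is not dominant.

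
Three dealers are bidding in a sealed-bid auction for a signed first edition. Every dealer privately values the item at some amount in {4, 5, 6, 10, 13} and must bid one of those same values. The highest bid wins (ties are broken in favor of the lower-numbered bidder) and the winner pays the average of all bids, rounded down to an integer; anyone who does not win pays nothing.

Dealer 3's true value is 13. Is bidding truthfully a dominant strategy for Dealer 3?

No

Consider the case where Dealer 1 bids 4 and Dealer 2 bids 4.
Truthful bid 13: wins, pays 7, utility 13 - 7 = 6.
Bid 5 instead: wins, pays 4, utility 13 - 4 = 9.
Since 9 > 6, bidding 5 is strictly better here, so truthful bidding is not dominant.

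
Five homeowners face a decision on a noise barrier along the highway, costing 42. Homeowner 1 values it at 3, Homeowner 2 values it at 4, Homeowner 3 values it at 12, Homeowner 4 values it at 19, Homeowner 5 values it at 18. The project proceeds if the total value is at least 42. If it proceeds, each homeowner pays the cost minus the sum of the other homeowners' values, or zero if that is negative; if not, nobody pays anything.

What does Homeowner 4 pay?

5

Total value 56 ≥ cost 42, so the project is built.
The other homeowners' values sum to 37.
Cost minus that sum is 42 - 37 = 5.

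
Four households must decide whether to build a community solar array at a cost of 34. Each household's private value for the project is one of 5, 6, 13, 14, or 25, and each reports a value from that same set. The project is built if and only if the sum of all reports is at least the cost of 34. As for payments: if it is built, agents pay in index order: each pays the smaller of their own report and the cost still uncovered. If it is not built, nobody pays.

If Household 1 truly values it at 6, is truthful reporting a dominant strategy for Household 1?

Consider the case where Household 2 reports 5, Household 3 reports 5 and Household 4 reports 25.
Truthful report 6: project built, pays 6, utility 6 - 6 = 0.
Report 5 instead: project built, pays 5, utility 6 - 5 = 1.
Since 1 > 0, reporting 5 is strictly better here, so truthful reporting is not dominant.

No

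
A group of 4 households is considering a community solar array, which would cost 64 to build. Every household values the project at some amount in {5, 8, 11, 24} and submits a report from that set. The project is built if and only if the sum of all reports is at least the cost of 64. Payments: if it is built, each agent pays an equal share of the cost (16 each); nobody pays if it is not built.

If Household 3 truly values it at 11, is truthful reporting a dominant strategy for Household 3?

Consider the case where Household 1 reports 5, Household 2 reports 24 and Household 4 reports 24.
Truthful report 11: project built, pays 16, utility 11 - 16 = -5.
Report 5 instead: project not built, utility 0.
Since 0 > -5, reporting 5 is strictly better here, so truthful reporting is not dominant.

No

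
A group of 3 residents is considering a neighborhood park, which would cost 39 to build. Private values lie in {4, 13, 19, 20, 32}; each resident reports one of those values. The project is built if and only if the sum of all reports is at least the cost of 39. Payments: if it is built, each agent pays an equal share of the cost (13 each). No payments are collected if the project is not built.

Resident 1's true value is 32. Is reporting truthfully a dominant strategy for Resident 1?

Yes

Check each profile of the others' reports and compare truth against every alternative report.
Others report (4, 4): truth gives 19, best alternative gives 0.
Others report (4, 13): truth gives 19, best alternative gives 0.
Others report (13, 4): truth gives 19, best alternative gives 0.
Others report (4, 19): truth gives 19, best alternative gives 19.
Others report (4, 20): truth gives 19, best alternative gives 19.
Others report (4, 32): truth gives 19, best alternative gives 19.
(Remaining 19 profiles checked similarly; truth is weakly best in each.)
In every case the truthful report is at least as good as any alternative, so it is a dominant strategy.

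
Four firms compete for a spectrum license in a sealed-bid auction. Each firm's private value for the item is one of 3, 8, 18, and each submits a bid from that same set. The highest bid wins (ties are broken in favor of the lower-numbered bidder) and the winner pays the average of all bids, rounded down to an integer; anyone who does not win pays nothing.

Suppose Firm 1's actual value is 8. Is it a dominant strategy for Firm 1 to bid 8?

No

Consider the case where Firm 2 bids 3, Firm 3 bids 3 and Firm 4 bids 3.
Truthful bid 8: wins, pays 4, utility 8 - 4 = 4.
Bid 3 instead: wins, pays 3, utility 8 - 3 = 5.
Since 5 > 4, bidding 3 is strictly better here, so truthful bidding is not dominant.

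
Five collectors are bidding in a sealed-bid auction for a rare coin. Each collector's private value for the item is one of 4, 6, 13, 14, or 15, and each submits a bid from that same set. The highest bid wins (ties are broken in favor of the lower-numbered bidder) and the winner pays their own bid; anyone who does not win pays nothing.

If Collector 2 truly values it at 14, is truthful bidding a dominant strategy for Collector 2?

Consider the case where Collector 1 bids 4, Collector 3 bids 4, Collector 4 bids 4 and Collector 5 bids 4.
Truthful bid 14: wins, pays 14, utility 14 - 14 = 0.
Bid 6 instead: wins, pays 6, utility 14 - 6 = 8.
Since 8 > 0, bidding 6 is strictly better here, so truthful bidding is not dominant.

No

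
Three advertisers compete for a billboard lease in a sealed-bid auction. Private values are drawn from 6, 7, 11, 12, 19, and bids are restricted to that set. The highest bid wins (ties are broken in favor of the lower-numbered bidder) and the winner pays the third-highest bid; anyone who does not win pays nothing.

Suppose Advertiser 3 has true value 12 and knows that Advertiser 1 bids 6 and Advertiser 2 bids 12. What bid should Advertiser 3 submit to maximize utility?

Bid 6: loses, pays 0, utility 0.
Bid 7: loses, pays 0, utility 0.
Bid 11: loses, pays 0, utility 0.
Bid 12: loses, pays 0, utility 0.
Bid 19: wins, pays 6, utility 12 - 6 = 6.
The best choice is 19 with utility 6.

19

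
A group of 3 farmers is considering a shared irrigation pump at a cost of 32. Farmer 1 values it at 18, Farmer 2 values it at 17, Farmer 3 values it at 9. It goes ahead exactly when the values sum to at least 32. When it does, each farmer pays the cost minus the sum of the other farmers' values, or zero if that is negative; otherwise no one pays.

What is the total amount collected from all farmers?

11

Total value 44 ≥ cost 32, so it is built.
Farmer 1: others sum to 26; max(0, 32 - 26) = 6.
Farmer 2: others sum to 27; max(0, 32 - 27) = 5.
Farmer 3: others sum to 35; max(0, 32 - 35) = 0.
Total collected = 6 + 5 + 0 = 11.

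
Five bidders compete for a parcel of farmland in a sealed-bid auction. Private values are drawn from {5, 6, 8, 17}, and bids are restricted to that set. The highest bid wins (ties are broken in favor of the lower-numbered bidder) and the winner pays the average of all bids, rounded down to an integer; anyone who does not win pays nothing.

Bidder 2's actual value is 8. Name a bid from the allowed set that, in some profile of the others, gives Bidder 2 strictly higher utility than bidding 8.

Suppose Bidder 1 bids 5, Bidder 3 bids 5, Bidder 4 bids 6 and Bidder 5 bids 6.
Bid 8: wins, pays 6, utility 8 - 6 = 2.
Bid 6: wins, pays 5, utility 8 - 5 = 3.
So bidding 6 beats truth here (3 > 2).

6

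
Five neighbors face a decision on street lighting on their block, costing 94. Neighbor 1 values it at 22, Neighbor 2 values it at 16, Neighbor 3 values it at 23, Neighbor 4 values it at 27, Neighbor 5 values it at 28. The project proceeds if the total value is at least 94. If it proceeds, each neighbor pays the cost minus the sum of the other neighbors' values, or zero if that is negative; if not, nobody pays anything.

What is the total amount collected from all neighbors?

12

Total value 116 ≥ cost 94, so it is built.
Neighbor 1: others sum to 94; max(0, 94 - 94) = 0.
Neighbor 2: others sum to 100; max(0, 94 - 100) = 0.
Neighbor 3: others sum to 93; max(0, 94 - 93) = 1.
Neighbor 4: others sum to 89; max(0, 94 - 89) = 5.
Neighbor 5: others sum to 88; max(0, 94 - 88) = 6.
Total collected = 0 + 0 + 1 + 5 + 6 = 12.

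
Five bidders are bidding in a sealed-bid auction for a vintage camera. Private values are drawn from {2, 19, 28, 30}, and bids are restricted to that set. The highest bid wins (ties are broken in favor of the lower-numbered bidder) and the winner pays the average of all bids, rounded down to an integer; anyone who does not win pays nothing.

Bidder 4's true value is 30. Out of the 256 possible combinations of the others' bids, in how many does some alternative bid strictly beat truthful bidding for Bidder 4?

Others bid (2, 2, 2, 2): truth gives 23; bid 19 gives 25 > 23. Violating.
Others bid (2, 2, 2, 19): truth gives 19; bid 19 gives 22 > 19. Violating.
Others bid (2, 2, 19, 2): truth gives 19; bid 28 gives 20 > 19. Violating.
Others bid (2, 2, 19, 28): truth gives 14; bid 28 gives 15 > 14. Violating.
Others bid (2, 2, 2, 28): truth gives 18; no alternative beats it.
Others bid (2, 2, 2, 30): truth gives 17; no alternative beats it.
(Checking all 256 profiles: 10 have a profitable deviation, 246 do not.)

10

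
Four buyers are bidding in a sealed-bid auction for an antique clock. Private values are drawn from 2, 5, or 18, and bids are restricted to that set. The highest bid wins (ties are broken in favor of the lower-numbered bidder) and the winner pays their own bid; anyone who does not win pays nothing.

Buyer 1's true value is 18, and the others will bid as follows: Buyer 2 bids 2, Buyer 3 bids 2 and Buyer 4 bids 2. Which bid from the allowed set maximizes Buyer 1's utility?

2

Bid 2: wins, pays 2, utility 18 - 2 = 16.
Bid 5: wins, pays 5, utility 18 - 5 = 13.
Bid 18: wins, pays 18, utility 18 - 18 = 0.
The best choice is 2 with utility 16.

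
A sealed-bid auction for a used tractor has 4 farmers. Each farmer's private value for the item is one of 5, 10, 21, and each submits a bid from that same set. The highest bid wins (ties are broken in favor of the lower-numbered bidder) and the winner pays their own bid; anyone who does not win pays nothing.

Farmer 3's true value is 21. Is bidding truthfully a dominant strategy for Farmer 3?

Consider the case where Farmer 1 bids 5, Farmer 2 bids 5 and Farmer 4 bids 5.
Truthful bid 21: wins, pays 21, utility 21 - 21 = 0.
Bid 10 instead: wins, pays 10, utility 21 - 10 = 11.
Since 11 > 0, bidding 10 is strictly better here, so truthful bidding is not dominant.

No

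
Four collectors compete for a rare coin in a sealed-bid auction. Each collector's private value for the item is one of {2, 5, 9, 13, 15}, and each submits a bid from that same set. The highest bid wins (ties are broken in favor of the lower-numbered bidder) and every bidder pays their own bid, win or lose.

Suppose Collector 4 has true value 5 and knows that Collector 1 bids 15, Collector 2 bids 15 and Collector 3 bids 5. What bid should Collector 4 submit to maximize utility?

2

Bid 2: loses but pays 2, utility -2.
Bid 5: loses but pays 5, utility -5.
Bid 9: loses but pays 9, utility -9.
Bid 13: loses but pays 13, utility -13.
Bid 15: loses but pays 15, utility -15.
The best choice is 2 with utility -2.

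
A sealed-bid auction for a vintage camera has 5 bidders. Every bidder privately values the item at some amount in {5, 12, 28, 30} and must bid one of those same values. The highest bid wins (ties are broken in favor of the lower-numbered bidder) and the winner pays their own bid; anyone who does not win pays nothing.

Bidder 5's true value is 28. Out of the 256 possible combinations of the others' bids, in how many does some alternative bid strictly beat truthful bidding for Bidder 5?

Others bid (5, 5, 5, 5): truth gives 0; bid 12 gives 16 > 0. Violating.
Others bid (5, 5, 5, 12): truth gives 0; no alternative beats it.
Others bid (5, 5, 5, 28): truth gives 0; no alternative beats it.
(Checking all 256 profiles: 1 has a profitable deviation, 255 do not.)

1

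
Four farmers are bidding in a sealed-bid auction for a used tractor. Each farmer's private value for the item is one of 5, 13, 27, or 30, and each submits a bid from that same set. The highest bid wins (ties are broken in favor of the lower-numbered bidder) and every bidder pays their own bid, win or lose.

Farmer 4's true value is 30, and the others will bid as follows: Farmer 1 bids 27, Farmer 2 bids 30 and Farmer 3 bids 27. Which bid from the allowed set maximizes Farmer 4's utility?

Bid 5: loses but pays 5, utility -5.
Bid 13: loses but pays 13, utility -13.
Bid 27: loses but pays 27, utility -27.
Bid 30: loses but pays 30, utility -30.
The best choice is 5 with utility -5.

5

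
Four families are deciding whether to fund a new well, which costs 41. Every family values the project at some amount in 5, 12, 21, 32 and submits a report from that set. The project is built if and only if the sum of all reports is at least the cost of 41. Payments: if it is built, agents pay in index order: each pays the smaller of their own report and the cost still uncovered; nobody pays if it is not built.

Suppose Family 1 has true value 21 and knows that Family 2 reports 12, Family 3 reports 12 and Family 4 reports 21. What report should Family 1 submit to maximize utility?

5

Report 5: project built, pays 5, utility 21 - 5 = 16.
Report 12: project built, pays 12, utility 21 - 12 = 9.
Report 21: project built, pays 21, utility 21 - 21 = 0.
Report 32: project built, pays 32, utility 21 - 32 = -11.
The best choice is 5 with utility 16.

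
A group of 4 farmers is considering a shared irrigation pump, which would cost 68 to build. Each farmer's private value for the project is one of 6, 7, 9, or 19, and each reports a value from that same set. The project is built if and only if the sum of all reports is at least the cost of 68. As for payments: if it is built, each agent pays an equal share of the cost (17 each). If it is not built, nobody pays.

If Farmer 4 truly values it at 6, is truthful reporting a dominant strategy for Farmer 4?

Check each profile of the others' reports and compare truth against every alternative report.
Others report (6, 6, 6): truth gives 0, best alternative gives 0.
Others report (6, 6, 7): truth gives 0, best alternative gives 0.
Others report (6, 6, 9): truth gives 0, best alternative gives 0.
Others report (6, 6, 19): truth gives 0, best alternative gives 0.
Others report (6, 7, 6): truth gives 0, best alternative gives 0.
Others report (6, 7, 7): truth gives 0, best alternative gives 0.
(Remaining 58 profiles checked similarly; truth is weakly best in each.)
In every case the truthful report is at least as good as any alternative, so it is a dominant strategy.

Yes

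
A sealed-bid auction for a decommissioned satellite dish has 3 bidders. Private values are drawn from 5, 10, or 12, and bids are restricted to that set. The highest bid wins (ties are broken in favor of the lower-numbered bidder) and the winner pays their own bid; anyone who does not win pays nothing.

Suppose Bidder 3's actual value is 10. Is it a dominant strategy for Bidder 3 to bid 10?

Yes

Check each profile of the others' bids and compare truth against every alternative bid.
Others bid (5, 5): truth gives 0, best alternative gives 0.
Others bid (5, 10): truth gives 0, best alternative gives 0.
Others bid (5, 12): truth gives 0, best alternative gives 0.
Others bid (10, 5): truth gives 0, best alternative gives 0.
Others bid (10, 10): truth gives 0, best alternative gives 0.
Others bid (10, 12): truth gives 0, best alternative gives 0.
(Remaining 3 profiles checked similarly; truth is weakly best in each.)
In every case the truthful bid is at least as good as any alternative, so it is a dominant strategy.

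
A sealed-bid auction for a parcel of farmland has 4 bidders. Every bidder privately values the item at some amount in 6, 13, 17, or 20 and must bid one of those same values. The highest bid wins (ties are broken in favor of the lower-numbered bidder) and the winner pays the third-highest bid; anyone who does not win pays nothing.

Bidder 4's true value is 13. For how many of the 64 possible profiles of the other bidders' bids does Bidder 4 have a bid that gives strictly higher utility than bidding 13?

6

Others bid (6, 6, 13): truth gives 0; bid 17 gives 7 > 0. Violating.
Others bid (6, 6, 17): truth gives 0; bid 20 gives 7 > 0. Violating.
Others bid (6, 13, 6): truth gives 0; bid 17 gives 7 > 0. Violating.
Others bid (6, 17, 6): truth gives 0; bid 20 gives 7 > 0. Violating.
Others bid (6, 6, 6): truth gives 7; no alternative beats it.
Others bid (6, 6, 20): truth gives 0; no alternative beats it.
(Checking all 64 profiles: 6 have a profitable deviation, 58 do not.)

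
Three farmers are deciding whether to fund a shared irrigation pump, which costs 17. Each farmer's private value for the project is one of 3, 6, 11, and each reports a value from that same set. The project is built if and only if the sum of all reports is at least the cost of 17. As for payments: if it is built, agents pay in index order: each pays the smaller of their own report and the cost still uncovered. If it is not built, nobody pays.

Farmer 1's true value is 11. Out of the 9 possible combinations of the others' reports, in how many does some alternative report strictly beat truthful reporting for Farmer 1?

Others report (3, 11): truth gives 0; report 3 gives 8 > 0. Violating.
Others report (6, 6): truth gives 0; report 6 gives 5 > 0. Violating.
Others report (6, 11): truth gives 0; report 3 gives 8 > 0. Violating.
Others report (11, 3): truth gives 0; report 3 gives 8 > 0. Violating.
Others report (3, 3): truth gives 0; no alternative beats it.
Others report (3, 6): truth gives 0; no alternative beats it.
(Checking all 9 profiles: 6 have a profitable deviation, 3 do not.)

6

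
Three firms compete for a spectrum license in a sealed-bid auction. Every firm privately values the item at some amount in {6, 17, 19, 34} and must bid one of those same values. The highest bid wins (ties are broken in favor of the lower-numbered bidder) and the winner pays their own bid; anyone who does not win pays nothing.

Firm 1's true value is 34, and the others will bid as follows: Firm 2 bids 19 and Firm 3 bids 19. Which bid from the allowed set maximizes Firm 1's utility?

Bid 6: loses, pays 0, utility 0.
Bid 17: loses, pays 0, utility 0.
Bid 19: wins, pays 19, utility 34 - 19 = 15.
Bid 34: wins, pays 34, utility 34 - 34 = 0.
The best choice is 19 with utility 15.

19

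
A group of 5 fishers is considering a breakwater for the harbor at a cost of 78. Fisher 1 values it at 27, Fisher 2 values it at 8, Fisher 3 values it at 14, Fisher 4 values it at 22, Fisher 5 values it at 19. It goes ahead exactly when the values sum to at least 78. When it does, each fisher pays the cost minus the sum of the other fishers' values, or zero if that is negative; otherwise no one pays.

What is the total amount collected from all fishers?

Total value 90 ≥ cost 78, so it is built.
Fisher 1: others sum to 63; max(0, 78 - 63) = 15.
Fisher 2: others sum to 82; max(0, 78 - 82) = 0.
Fisher 3: others sum to 76; max(0, 78 - 76) = 2.
Fisher 4: others sum to 68; max(0, 78 - 68) = 10.
Fisher 5: others sum to 71; max(0, 78 - 71) = 7.
Total collected = 15 + 0 + 2 + 10 + 7 = 34.

34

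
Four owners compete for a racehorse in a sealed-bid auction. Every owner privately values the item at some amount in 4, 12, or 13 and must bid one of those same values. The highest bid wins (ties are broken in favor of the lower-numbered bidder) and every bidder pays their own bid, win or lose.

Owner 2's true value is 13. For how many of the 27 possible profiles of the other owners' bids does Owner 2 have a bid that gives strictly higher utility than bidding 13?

Others bid (4, 4, 4): truth gives 0; bid 12 gives 1 > 0. Violating.
Others bid (4, 4, 12): truth gives 0; bid 12 gives 1 > 0. Violating.
Others bid (4, 12, 4): truth gives 0; bid 12 gives 1 > 0. Violating.
Others bid (4, 12, 12): truth gives 0; bid 12 gives 1 > 0. Violating.
Others bid (4, 4, 13): truth gives 0; no alternative beats it.
Others bid (4, 12, 13): truth gives 0; no alternative beats it.
(Checking all 27 profiles: 13 have a profitable deviation, 14 do not.)

13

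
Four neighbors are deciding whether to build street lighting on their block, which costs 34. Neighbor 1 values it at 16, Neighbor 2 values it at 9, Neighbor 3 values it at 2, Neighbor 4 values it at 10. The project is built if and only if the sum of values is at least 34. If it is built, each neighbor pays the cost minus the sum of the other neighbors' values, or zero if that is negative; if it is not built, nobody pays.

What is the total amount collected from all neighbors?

Total value 37 ≥ cost 34, so it is built.
Neighbor 1: others sum to 21; max(0, 34 - 21) = 13.
Neighbor 2: others sum to 28; max(0, 34 - 28) = 6.
Neighbor 3: others sum to 35; max(0, 34 - 35) = 0.
Neighbor 4: others sum to 27; max(0, 34 - 27) = 7.
Total collected = 13 + 6 + 0 + 7 = 26.

26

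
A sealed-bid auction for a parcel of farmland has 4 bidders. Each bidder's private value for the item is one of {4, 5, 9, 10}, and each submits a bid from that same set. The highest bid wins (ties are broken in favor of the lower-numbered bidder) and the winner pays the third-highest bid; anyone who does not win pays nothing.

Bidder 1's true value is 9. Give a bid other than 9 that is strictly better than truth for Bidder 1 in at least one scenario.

Suppose Bidder 2 bids 4, Bidder 3 bids 4 and Bidder 4 bids 10.
Bid 9: loses, pays 0, utility 0.
Bid 10: wins, pays 4, utility 9 - 4 = 5.
So bidding 10 beats truth here (5 > 0).

10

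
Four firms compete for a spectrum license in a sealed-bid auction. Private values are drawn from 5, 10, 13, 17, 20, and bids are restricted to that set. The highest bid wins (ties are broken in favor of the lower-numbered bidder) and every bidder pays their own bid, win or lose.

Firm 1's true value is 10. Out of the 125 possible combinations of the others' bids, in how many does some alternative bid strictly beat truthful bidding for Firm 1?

118

Others bid (5, 5, 5): truth gives 0; bid 5 gives 5 > 0. Violating.
Others bid (5, 5, 13): truth gives -10; bid 13 gives -3 > -10. Violating.
Others bid (5, 5, 17): truth gives -10; bid 5 gives -5 > -10. Violating.
Others bid (5, 5, 20): truth gives -10; bid 5 gives -5 > -10. Violating.
Others bid (5, 5, 10): truth gives 0; no alternative beats it.
Others bid (5, 10, 5): truth gives 0; no alternative beats it.
(Checking all 125 profiles: 118 have a profitable deviation, 7 do not.)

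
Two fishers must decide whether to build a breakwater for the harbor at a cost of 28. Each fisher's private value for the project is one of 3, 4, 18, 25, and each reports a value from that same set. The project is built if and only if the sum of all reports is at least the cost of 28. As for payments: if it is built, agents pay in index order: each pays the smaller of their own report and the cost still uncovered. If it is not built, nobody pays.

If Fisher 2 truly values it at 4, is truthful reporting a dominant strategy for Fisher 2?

Yes

Check each profile of the others' reports and compare truth against every alternative report.
Others report (25): truth gives 1, best alternative gives 1.
Others report (3): truth gives 0, best alternative gives 0.
Others report (4): truth gives 0, best alternative gives 0.
Others report (18): truth gives 0, best alternative gives 0.
In every case the truthful report is at least as good as any alternative, so it is a dominant strategy.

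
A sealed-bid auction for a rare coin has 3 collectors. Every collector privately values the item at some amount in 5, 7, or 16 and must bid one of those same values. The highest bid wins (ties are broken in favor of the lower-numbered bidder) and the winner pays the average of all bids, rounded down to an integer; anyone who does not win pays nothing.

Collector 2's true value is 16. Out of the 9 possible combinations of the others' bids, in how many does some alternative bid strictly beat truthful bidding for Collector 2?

2

Others bid (5, 5): truth gives 8; bid 7 gives 11 > 8. Violating.
Others bid (5, 7): truth gives 7; bid 7 gives 10 > 7. Violating.
Others bid (5, 16): truth gives 4; no alternative beats it.
Others bid (7, 5): truth gives 7; no alternative beats it.
(Checking all 9 profiles: 2 have a profitable deviation, 7 do not.)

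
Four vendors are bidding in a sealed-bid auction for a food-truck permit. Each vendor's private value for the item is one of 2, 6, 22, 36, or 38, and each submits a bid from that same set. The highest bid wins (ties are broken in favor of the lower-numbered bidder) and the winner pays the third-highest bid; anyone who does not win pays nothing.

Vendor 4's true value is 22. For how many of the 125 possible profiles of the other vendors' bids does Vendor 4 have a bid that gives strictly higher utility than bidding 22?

24

Others bid (2, 2, 22): truth gives 0; bid 36 gives 20 > 0. Violating.
Others bid (2, 2, 36): truth gives 0; bid 38 gives 20 > 0. Violating.
Others bid (2, 6, 22): truth gives 0; bid 36 gives 16 > 0. Violating.
Others bid (2, 6, 36): truth gives 0; bid 38 gives 16 > 0. Violating.
Others bid (2, 2, 2): truth gives 20; no alternative beats it.
Others bid (2, 2, 6): truth gives 20; no alternative beats it.
(Checking all 125 profiles: 24 have a profitable deviation, 101 do not.)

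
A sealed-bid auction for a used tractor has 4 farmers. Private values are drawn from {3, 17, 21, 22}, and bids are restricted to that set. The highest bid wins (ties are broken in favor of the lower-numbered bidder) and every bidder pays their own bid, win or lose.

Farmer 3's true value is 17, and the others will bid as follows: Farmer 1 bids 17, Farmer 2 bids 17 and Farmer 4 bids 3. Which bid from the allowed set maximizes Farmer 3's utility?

3

Bid 3: loses but pays 3, utility -3.
Bid 17: loses but pays 17, utility -17.
Bid 21: wins, pays 21, utility 17 - 21 = -4.
Bid 22: wins, pays 22, utility 17 - 22 = -5.
The best choice is 3 with utility -3.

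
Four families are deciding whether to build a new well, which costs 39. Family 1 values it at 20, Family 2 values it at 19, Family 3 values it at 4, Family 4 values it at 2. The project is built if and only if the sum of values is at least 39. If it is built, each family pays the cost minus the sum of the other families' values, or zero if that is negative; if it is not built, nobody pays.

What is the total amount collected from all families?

Total value 45 ≥ cost 39, so it is built.
Family 1: others sum to 25; max(0, 39 - 25) = 14.
Family 2: others sum to 26; max(0, 39 - 26) = 13.
Family 3: others sum to 41; max(0, 39 - 41) = 0.
Family 4: others sum to 43; max(0, 39 - 43) = 0.
Total collected = 14 + 13 + 0 + 0 = 27.

27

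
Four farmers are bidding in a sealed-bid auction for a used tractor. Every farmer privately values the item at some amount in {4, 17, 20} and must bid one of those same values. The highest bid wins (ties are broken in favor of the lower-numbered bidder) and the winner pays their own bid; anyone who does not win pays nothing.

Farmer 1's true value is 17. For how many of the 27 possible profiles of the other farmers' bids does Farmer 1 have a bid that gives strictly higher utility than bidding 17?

Others bid (4, 4, 4): truth gives 0; bid 4 gives 13 > 0. Violating.
Others bid (4, 4, 17): truth gives 0; no alternative beats it.
Others bid (4, 4, 20): truth gives 0; no alternative beats it.
(Checking all 27 profiles: 1 has a profitable deviation, 26 do not.)

1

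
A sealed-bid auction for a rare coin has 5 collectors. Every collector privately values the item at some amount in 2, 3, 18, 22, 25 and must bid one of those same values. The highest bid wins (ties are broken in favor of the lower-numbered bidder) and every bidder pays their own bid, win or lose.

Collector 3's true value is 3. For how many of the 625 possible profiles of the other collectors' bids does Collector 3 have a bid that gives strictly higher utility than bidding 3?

621

Others bid (2, 2, 2, 18): truth gives -3; bid 2 gives -2 > -3. Violating.
Others bid (2, 2, 2, 22): truth gives -3; bid 2 gives -2 > -3. Violating.
Others bid (2, 2, 2, 25): truth gives -3; bid 2 gives -2 > -3. Violating.
Others bid (2, 2, 3, 18): truth gives -3; bid 2 gives -2 > -3. Violating.
Others bid (2, 2, 2, 2): truth gives 0; no alternative beats it.
Others bid (2, 2, 2, 3): truth gives 0; no alternative beats it.
(Checking all 625 profiles: 621 have a profitable deviation, 4 do not.)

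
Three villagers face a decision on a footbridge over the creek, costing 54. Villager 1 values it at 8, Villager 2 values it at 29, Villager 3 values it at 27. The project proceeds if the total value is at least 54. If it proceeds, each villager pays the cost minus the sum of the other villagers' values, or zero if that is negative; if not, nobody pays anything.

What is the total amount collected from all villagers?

36

Total value 64 ≥ cost 54, so it is built.
Villager 1: others sum to 56; max(0, 54 - 56) = 0.
Villager 2: others sum to 35; max(0, 54 - 35) = 19.
Villager 3: others sum to 37; max(0, 54 - 37) = 17.
Total collected = 0 + 19 + 17 = 36.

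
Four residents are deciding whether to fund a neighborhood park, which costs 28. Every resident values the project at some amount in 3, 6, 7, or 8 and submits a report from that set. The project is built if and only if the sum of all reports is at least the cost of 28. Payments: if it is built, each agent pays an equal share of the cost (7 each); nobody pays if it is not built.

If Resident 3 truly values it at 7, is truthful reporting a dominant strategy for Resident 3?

Check each profile of the others' reports and compare truth against every alternative report.
Others report (3, 3, 3): truth gives 0, best alternative gives 0.
Others report (3, 3, 6): truth gives 0, best alternative gives 0.
Others report (3, 3, 7): truth gives 0, best alternative gives 0.
Others report (3, 3, 8): truth gives 0, best alternative gives 0.
Others report (3, 6, 3): truth gives 0, best alternative gives 0.
Others report (3, 6, 6): truth gives 0, best alternative gives 0.
(Remaining 58 profiles checked similarly; truth is weakly best in each.)
In every case the truthful report is at least as good as any alternative, so it is a dominant strategy.

Yes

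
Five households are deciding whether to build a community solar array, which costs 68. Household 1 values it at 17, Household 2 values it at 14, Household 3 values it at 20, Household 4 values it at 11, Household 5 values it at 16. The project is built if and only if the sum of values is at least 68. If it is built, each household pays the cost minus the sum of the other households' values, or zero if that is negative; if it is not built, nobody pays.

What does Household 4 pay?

Total value 78 ≥ cost 68, so the project is built.
The other households' values sum to 67.
Cost minus that sum is 68 - 67 = 1.

1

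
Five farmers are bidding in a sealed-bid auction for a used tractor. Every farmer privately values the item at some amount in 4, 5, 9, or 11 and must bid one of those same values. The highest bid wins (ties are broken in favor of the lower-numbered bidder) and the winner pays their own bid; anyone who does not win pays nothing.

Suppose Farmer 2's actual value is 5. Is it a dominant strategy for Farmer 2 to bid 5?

Yes

Check each profile of the others' bids and compare truth against every alternative bid.
Others bid (4, 4, 4, 4): truth gives 0, best alternative gives 0.
Others bid (4, 4, 4, 5): truth gives 0, best alternative gives 0.
Others bid (4, 4, 4, 9): truth gives 0, best alternative gives 0.
Others bid (4, 4, 4, 11): truth gives 0, best alternative gives 0.
Others bid (4, 4, 5, 4): truth gives 0, best alternative gives 0.
Others bid (4, 4, 5, 5): truth gives 0, best alternative gives 0.
(Remaining 250 profiles checked similarly; truth is weakly best in each.)
In every case the truthful bid is at least as good as any alternative, so it is a dominant strategy.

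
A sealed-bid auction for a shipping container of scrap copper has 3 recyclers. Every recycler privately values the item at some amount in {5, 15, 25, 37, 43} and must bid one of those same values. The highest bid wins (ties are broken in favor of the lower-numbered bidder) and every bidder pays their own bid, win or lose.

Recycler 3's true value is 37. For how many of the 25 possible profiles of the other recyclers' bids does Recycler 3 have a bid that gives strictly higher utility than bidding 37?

Others bid (5, 5): truth gives 0; bid 15 gives 22 > 0. Violating.
Others bid (5, 15): truth gives 0; bid 25 gives 12 > 0. Violating.
Others bid (5, 37): truth gives -37; bid 5 gives -5 > -37. Violating.
Others bid (5, 43): truth gives -37; bid 5 gives -5 > -37. Violating.
Others bid (5, 25): truth gives 0; no alternative beats it.
Others bid (15, 25): truth gives 0; no alternative beats it.
(Checking all 25 profiles: 20 have a profitable deviation, 5 do not.)

20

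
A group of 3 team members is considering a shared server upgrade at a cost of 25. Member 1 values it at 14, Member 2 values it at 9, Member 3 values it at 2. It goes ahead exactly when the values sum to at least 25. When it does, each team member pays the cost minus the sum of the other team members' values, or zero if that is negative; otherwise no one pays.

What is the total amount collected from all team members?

Total value 25 ≥ cost 25, so it is built.
Member 1: others sum to 11; max(0, 25 - 11) = 14.
Member 2: others sum to 16; max(0, 25 - 16) = 9.
Member 3: others sum to 23; max(0, 25 - 23) = 2.
Total collected = 14 + 9 + 2 = 25.

25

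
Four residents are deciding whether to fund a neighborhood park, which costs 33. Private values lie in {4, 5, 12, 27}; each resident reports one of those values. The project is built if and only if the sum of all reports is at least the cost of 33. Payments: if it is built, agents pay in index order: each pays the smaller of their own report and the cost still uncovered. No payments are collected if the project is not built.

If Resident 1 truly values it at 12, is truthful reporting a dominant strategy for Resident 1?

No

Consider the case where Resident 2 reports 4, Resident 3 reports 4 and Resident 4 reports 27.
Truthful report 12: project built, pays 12, utility 12 - 12 = 0.
Report 4 instead: project built, pays 4, utility 12 - 4 = 8.
Since 8 > 0, reporting 4 is strictly better here, so truthful reporting is not dominant.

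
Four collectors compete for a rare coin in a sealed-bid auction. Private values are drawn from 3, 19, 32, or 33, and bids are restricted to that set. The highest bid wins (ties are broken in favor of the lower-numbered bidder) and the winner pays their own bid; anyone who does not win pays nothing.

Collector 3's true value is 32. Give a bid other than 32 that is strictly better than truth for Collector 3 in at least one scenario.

19

Suppose Collector 1 bids 3, Collector 2 bids 3 and Collector 4 bids 3.
Bid 32: wins, pays 32, utility 32 - 32 = 0.
Bid 19: wins, pays 19, utility 32 - 19 = 13.
So bidding 19 beats truth here (13 > 0).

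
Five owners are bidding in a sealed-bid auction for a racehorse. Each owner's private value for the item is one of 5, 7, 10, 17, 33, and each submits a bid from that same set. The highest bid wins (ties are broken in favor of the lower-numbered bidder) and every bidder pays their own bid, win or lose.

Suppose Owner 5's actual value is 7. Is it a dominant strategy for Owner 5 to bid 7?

Consider the case where Owner 1 bids 5, Owner 2 bids 5, Owner 3 bids 5 and Owner 4 bids 7.
Truthful bid 7: loses but pays 7, utility -7.
Bid 5 instead: loses but pays 5, utility -5.
Since -5 > -7, bidding 5 is strictly better here, so truthful bidding is not dominant.

No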